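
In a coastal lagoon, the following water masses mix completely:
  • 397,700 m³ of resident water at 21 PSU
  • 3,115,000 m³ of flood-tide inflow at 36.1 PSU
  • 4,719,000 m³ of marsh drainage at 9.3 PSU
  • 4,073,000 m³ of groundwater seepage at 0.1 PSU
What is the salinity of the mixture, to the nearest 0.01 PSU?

13.42 PSU

Mass of salt is conserved:
salt = 397,700×21 + 3,115,000×36.1 + 4,719,000×9.3 + 4,073,000×0.1 = 8,351,700 + 112,451,500 + 43,886,700 + 407,300 = 165,097,200
volume = 397,700 + 3,115,000 + 4,719,000 + 4,073,000 = 12,304,700 m³
S = 165,097,200 / 12,304,700 = 13.4174 PSU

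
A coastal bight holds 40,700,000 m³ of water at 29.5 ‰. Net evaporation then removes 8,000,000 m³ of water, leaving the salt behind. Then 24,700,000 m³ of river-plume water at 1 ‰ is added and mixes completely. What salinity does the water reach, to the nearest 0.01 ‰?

After evaporation: salt = 40,700,000×29.5 = 1,200,650,000; volume = 40,700,000 − 8,000,000 = 32,700,000 m³
After mixing: salt = 1,200,650,000 + 24,700,000×1 = 1,225,350,000; volume = 32,700,000 + 24,700,000 = 57,400,000 m³
S = 1,225,350,000 / 57,400,000 = 21.3476 ‰

21.35 ‰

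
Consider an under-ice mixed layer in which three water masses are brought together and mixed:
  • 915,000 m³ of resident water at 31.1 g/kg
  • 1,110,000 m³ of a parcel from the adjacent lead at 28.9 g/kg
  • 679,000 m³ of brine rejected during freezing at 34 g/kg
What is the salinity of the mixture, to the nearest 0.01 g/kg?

30.93 g/kg

Total salt / total volume:
salt = 915,000×31.1 + 1,110,000×28.9 + 679,000×34 = 28,456,500 + 32,079,000 + 23,086,000 = 83,621,500
volume = 915,000 + 1,110,000 + 679,000 = 2,704,000 m³
S = 83,621,500 / 2,704,000 = 30.9251 g/kg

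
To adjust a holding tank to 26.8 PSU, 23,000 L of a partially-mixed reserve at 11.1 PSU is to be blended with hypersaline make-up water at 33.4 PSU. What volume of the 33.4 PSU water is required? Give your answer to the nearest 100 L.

Salt balance: 23,000×11.1 + V×33.4 = (23,000+V)×26.8
255,300 + 33.4V = 616,400 + 26.8V
361,100 = 6.6V
V = 54,712.12 L

54700 L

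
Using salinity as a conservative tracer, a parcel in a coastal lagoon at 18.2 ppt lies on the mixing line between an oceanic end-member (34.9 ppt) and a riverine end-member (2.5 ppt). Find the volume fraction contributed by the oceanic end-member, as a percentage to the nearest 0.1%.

48.5%

Let g be the oceanic fraction. Salt balance per unit volume:
g×34.9 + (1−g)×2.5 = 18.2
g = (18.2 − 2.5) / (34.9 − 2.5) = 15.7/32.4 = 0.4846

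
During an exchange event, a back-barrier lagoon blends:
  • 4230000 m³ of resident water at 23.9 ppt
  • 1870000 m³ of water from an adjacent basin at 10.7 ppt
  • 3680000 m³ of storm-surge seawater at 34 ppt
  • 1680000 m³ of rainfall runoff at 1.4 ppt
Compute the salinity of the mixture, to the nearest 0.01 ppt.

By conservation of dissolved salt,
salt = 4,230,000×23.9 + 1,870,000×10.7 + 3,680,000×34 + 1,680,000×1.4 = 101,097,000 + 20,009,000 + 125,120,000 + 2,352,000 = 248,578,000
volume = 4,230,000 + 1,870,000 + 3,680,000 + 1,680,000 = 11,460,000 m³
S = 248,578,000 / 11,460,000 = 21.6909 ppt

21.69 ppt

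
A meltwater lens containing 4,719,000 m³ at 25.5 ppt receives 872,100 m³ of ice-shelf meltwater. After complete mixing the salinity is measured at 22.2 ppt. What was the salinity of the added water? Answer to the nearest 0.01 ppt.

Salt balance: 4,719,000×25.5 + 872,100×S = 5,591,100×22.2
120,334,500 + 872,100·S = 124,122,420
S = (124,122,420 − 120,334,500) / 872,100 = 4.3434 ppt

4.34 ppt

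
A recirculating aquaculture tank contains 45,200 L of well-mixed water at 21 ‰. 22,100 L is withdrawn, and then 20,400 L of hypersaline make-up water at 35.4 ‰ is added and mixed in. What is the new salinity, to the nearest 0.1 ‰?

Remaining after removal: 23,100 L at 21 ‰ (salt = 485,100)
After addition: salt = 485,100 + 20,400×35.4 = 1,207,260; volume = 43,500 L
S = 1,207,260 / 43,500 = 27.7531 ‰

27.8 ‰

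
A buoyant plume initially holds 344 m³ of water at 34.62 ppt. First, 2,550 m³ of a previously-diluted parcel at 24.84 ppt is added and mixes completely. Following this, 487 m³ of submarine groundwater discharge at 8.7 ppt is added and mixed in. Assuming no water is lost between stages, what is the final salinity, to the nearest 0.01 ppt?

Total salt / total volume:
Initial salt = 344×34.62 = 11,909.28
After stage 1: salt = 11,909.28 + 2,550×24.84 = 75,251.28; volume = 2,894 m³; S = 26.003 ppt
After stage 2: salt = 75,251.28 + 487×8.7 = 79,488.18; volume = 3,381 m³
S = 79,488.18 / 3,381 = 23.5103 ppt

23.51 ppt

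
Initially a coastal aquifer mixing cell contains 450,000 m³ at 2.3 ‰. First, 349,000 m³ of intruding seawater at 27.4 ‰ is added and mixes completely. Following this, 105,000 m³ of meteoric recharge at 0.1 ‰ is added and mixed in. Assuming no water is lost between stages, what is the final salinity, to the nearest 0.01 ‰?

Conserving salt mass:
Initial salt = 450,000×2.3 = 1,035,000
After stage 1: salt = 1,035,000 + 349,000×27.4 = 10,597,600; volume = 799,000 m³; S = 13.264 ‰
After stage 2: salt = 10,597,600 + 105,000×0.1 = 10,608,100; volume = 904,000 m³
S = 10,608,100 / 904,000 = 11.7346 ‰

11.73 ‰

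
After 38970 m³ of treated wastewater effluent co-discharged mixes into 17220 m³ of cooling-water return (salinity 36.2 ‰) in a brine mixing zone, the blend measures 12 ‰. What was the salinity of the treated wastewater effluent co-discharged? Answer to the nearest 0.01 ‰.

Salt balance: 17,220×36.2 + 38,970×S = 56,190×12
623,364 + 38,970·S = 674,280
S = (674,280 − 623,364) / 38,970 = 1.3065 ‰

1.31 ‰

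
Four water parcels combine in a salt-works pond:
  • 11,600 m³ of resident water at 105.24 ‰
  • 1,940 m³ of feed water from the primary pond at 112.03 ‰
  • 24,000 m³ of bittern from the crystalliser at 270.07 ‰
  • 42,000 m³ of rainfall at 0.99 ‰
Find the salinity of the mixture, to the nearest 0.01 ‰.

Conserving salt mass:
salt = 11,600×105.24 + 1,940×112.03 + 24,000×270.07 + 42,000×0.99 = 1,220,784 + 217,338.2 + 6,481,680 + 41,580 = 7,961,382.2
volume = 11,600 + 1,940 + 24,000 + 42,000 = 79,540 m³
S = 7,961,382.2 / 79,540 = 100.0928 ‰

100.09 ‰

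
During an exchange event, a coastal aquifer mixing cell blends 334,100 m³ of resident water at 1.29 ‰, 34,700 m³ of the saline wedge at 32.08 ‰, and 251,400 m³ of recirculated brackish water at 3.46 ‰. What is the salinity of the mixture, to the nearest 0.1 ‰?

By conservation of dissolved salt,
salt = 334,100×1.29 + 34,700×32.08 + 251,400×3.46 = 430,989 + 1,113,176 + 869,844 = 2,414,009
volume = 334,100 + 34,700 + 251,400 = 620,200 m³
S = 2,414,009 / 620,200 = 3.892 ‰

3.9 ‰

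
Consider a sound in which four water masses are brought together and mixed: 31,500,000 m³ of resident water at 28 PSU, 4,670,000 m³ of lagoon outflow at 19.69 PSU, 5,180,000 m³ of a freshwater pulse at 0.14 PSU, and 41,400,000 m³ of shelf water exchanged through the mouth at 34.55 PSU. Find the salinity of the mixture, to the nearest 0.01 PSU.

29.06 PSU

Conserving salt mass:
salt = 31,500,000×28 + 4,670,000×19.69 + 5,180,000×0.14 + 41,400,000×34.55 = 882,000,000 + 91,952,300 + 725,200 + 1,430,370,000 = 2,405,047,500
volume = 31,500,000 + 4,670,000 + 5,180,000 + 41,400,000 = 82,750,000 m³
S = 2,405,047,500 / 82,750,000 = 29.064 PSU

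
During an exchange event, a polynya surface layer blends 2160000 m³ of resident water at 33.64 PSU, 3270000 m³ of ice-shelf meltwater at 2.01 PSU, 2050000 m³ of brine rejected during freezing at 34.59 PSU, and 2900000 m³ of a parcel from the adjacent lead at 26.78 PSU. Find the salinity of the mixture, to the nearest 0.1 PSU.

21.9 PSU

By conservation of dissolved salt,
salt = 2,160,000×33.64 + 3,270,000×2.01 + 2,050,000×34.59 + 2,900,000×26.78 = 72,662,400 + 6,572,700 + 70,909,500 + 77,662,000 = 227,806,600
volume = 2,160,000 + 3,270,000 + 2,050,000 + 2,900,000 = 10,380,000 m³
S = 227,806,600 / 10,380,000 = 21.947 PSU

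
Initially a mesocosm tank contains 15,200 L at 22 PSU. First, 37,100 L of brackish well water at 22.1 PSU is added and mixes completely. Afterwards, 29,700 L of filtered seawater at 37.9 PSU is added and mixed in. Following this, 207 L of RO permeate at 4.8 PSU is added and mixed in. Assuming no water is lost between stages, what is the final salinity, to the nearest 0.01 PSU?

27.75 PSU

By conservation of dissolved salt,
Initial salt = 15,200×22 = 334,400
After stage 1: salt = 334,400 + 37,100×22.1 = 1,154,310; volume = 52,300 L; S = 22.071 PSU
After stage 2: salt = 1,154,310 + 29,700×37.9 = 2,279,940; volume = 82,000 L; S = 27.804 PSU
After stage 3: salt = 2,279,940 + 207×4.8 = 2,280,933.6; volume = 82,207 L
S = 2,280,933.6 / 82,207 = 27.7462 PSU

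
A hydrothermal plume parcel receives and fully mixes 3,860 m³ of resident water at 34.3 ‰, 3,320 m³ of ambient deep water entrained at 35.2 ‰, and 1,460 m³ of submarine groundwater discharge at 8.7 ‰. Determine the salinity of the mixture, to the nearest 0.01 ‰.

30.32 ‰

Salt balance:
salt = 3,860×34.3 + 3,320×35.2 + 1,460×8.7 = 132,398 + 116,864 + 12,702 = 261,964
volume = 3,860 + 3,320 + 1,460 = 8,640 m³
S = 261,964 / 8,640 = 30.3199 ‰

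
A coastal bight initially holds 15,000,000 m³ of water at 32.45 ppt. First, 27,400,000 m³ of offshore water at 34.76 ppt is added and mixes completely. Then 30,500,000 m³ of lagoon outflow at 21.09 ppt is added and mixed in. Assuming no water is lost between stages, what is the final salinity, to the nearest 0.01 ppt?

28.57 ppt

Weighted by volume,
Initial salt = 15,000,000×32.45 = 486,750,000
After stage 1: salt = 486,750,000 + 27,400,000×34.76 = 1,439,174,000; volume = 42,400,000 m³; S = 33.943 ppt
After stage 2: salt = 1,439,174,000 + 30,500,000×21.09 = 2,082,419,000; volume = 72,900,000 m³
S = 2,082,419,000 / 72,900,000 = 28.5654 ppt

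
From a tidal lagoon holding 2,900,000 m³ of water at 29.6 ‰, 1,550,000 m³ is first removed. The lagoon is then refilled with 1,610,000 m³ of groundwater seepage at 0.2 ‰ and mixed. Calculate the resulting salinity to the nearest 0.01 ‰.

13.61 ‰

Remaining after removal: 1,350,000 m³ at 29.6 ‰ (salt = 39,960,000)
After addition: salt = 39,960,000 + 1,610,000×0.2 = 40,282,000; volume = 2,960,000 m³
S = 40,282,000 / 2,960,000 = 13.6088 ‰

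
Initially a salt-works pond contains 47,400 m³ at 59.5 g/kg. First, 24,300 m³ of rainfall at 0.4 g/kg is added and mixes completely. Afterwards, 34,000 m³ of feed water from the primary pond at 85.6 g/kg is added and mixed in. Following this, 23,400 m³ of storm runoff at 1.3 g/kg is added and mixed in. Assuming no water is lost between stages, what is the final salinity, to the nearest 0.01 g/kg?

Total salt / total volume:
Initial salt = 47,400×59.5 = 2,820,300
After stage 1: salt = 2,820,300 + 24,300×0.4 = 2,830,020; volume = 71,700 m³; S = 39.47 g/kg
After stage 2: salt = 2,830,020 + 34,000×85.6 = 5,740,420; volume = 105,700 m³; S = 54.309 g/kg
After stage 3: salt = 5,740,420 + 23,400×1.3 = 5,770,840; volume = 129,100 m³
S = 5,770,840 / 129,100 = 44.7005 g/kg

44.70 g/kg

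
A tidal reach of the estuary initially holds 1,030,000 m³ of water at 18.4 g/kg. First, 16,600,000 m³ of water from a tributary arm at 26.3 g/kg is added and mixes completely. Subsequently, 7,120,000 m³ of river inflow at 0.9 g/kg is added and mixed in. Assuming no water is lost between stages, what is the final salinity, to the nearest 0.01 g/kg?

18.66 g/kg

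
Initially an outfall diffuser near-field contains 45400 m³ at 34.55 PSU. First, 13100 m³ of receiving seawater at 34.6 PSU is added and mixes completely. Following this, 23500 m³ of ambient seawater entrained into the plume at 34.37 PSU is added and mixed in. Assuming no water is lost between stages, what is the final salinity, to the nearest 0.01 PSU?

Total salt / total volume:
Initial salt = 45,400×34.55 = 1,568,570
After stage 1: salt = 1,568,570 + 13,100×34.6 = 2,021,830; volume = 58,500 m³; S = 34.561 PSU
After stage 2: salt = 2,021,830 + 23,500×34.37 = 2,829,525; volume = 82,000 m³
S = 2,829,525 / 82,000 = 34.5064 PSU

34.51 PSU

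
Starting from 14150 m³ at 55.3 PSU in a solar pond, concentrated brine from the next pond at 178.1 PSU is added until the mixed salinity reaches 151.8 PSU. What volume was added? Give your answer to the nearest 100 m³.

51900 m³

Salt balance: 14,150×55.3 + V×178.1 = (14,150+V)×151.8
782,495 + 178.1V = 2,147,970 + 151.8V
1,365,475 = 26.3V
V = 51,919.2 m³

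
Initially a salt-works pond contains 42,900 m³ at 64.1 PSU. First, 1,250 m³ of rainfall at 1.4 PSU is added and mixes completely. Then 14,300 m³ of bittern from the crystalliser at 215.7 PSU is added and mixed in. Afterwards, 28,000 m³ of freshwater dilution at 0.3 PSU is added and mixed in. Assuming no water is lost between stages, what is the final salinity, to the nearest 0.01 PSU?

Salt balance:
Initial salt = 42,900×64.1 = 2,749,890
After stage 1: salt = 2,749,890 + 1,250×1.4 = 2,751,640; volume = 44,150 m³; S = 62.325 PSU
After stage 2: salt = 2,751,640 + 14,300×215.7 = 5,836,150; volume = 58,450 m³; S = 99.849 PSU
After stage 3: salt = 5,836,150 + 28,000×0.3 = 5,844,550; volume = 86,450 m³
S = 5,844,550 / 86,450 = 67.6061 PSU

67.61 PSU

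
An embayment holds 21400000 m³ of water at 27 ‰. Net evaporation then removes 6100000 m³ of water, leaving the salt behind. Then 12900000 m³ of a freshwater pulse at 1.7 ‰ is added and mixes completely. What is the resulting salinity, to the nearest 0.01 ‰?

21.27 ‰

After evaporation: salt = 21,400,000×27 = 577,800,000; volume = 21,400,000 − 6,100,000 = 15,300,000 m³
After mixing: salt = 577,800,000 + 12,900,000×1.7 = 599,730,000; volume = 15,300,000 + 12,900,000 = 28,200,000 m³
S = 599,730,000 / 28,200,000 = 21.267 ‰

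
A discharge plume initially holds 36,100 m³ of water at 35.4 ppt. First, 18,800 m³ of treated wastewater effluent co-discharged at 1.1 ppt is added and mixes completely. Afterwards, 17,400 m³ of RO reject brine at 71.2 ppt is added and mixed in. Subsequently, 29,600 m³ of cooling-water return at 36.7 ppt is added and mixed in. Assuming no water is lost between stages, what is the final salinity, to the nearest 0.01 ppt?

Total salt / total volume:
Initial salt = 36,100×35.4 = 1,277,940
After stage 1: salt = 1,277,940 + 18,800×1.1 = 1,298,620; volume = 54,900 m³; S = 23.654 ppt
After stage 2: salt = 1,298,620 + 17,400×71.2 = 2,537,500; volume = 72,300 m³; S = 35.097 ppt
After stage 3: salt = 2,537,500 + 29,600×36.7 = 3,623,820; volume = 101,900 m³
S = 3,623,820 / 101,900 = 35.5625 ppt

35.56 ppt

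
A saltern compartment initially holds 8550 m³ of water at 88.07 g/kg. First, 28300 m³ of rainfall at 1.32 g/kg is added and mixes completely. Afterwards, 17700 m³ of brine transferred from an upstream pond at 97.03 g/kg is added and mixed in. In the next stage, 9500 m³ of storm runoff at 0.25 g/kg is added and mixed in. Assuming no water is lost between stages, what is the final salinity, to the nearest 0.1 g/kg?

Weighted by volume,
Initial salt = 8,550×88.07 = 752,998.5
After stage 1: salt = 752,998.5 + 28,300×1.32 = 790,354.5; volume = 36,850 m³; S = 21.448 g/kg
After stage 2: salt = 790,354.5 + 17,700×97.03 = 2,507,785.5; volume = 54,550 m³; S = 45.972 g/kg
After stage 3: salt = 2,507,785.5 + 9,500×0.25 = 2,510,160.5; volume = 64,050 m³
S = 2,510,160.5 / 64,050 = 39.1906 g/kg

39.2 g/kg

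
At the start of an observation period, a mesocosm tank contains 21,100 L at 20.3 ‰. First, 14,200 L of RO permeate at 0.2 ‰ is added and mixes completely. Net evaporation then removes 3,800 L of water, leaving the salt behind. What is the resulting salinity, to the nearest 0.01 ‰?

13.69 ‰

After mixing: salt = 21,100×20.3 + 14,200×0.2 = 431,170; volume = 35,300 L
After evaporation: salt unchanged = 431,170; volume = 35,300 − 3,800 = 31,500 L
S = 431,170 / 31,500 = 13.6879 ‰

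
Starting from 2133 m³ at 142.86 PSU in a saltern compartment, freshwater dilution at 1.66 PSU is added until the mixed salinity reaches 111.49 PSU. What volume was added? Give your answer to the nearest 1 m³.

609 m³

Salt balance: 2,133×142.86 + V×1.66 = (2,133+V)×111.49
304,720.38 + 1.66V = 237,808.17 + 111.49V
66,912.21 = 109.83V
V = 609.23 m³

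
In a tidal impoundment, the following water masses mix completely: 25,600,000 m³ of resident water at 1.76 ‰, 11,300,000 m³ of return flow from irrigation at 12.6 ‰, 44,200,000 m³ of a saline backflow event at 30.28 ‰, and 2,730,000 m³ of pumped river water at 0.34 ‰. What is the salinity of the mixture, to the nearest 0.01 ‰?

18.21 ‰

Mass of salt is conserved:
salt = 25,600,000×1.76 + 11,300,000×12.6 + 44,200,000×30.28 + 2,730,000×0.34 = 45,056,000 + 142,380,000 + 1,338,376,000 + 928,200 = 1,526,740,200
volume = 25,600,000 + 11,300,000 + 44,200,000 + 2,730,000 = 83,830,000 m³
S = 1,526,740,200 / 83,830,000 = 18.2123 ‰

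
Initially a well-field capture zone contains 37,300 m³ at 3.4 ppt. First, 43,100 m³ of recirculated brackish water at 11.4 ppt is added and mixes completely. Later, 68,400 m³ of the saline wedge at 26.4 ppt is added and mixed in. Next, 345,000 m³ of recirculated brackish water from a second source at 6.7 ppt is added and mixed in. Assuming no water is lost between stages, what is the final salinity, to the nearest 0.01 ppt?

9.59 ppt

Conserving salt mass:
Initial salt = 37,300×3.4 = 126,820
After stage 1: salt = 126,820 + 43,100×11.4 = 618,160; volume = 80,400 m³; S = 7.689 ppt
After stage 2: salt = 618,160 + 68,400×26.4 = 2,423,920; volume = 148,800 m³; S = 16.29 ppt
After stage 3: salt = 2,423,920 + 345,000×6.7 = 4,735,420; volume = 493,800 m³
S = 4,735,420 / 493,800 = 9.5898 ppt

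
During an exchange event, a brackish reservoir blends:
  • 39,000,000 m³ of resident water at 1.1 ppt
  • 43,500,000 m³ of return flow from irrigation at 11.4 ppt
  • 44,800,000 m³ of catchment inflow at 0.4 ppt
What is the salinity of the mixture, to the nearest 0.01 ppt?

Conserving salt mass:
salt = 39,000,000×1.1 + 43,500,000×11.4 + 44,800,000×0.4 = 42,900,000 + 495,900,000 + 17,920,000 = 556,720,000
volume = 39,000,000 + 43,500,000 + 44,800,000 = 127,300,000 m³
S = 556,720,000 / 127,300,000 = 4.3733 ppt

4.37 ppt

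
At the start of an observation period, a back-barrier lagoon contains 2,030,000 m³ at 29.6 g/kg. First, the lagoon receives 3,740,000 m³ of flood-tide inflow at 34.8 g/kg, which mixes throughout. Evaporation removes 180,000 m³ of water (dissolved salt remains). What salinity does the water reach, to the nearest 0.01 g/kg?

34.03 g/kg

After mixing: salt = 2,030,000×29.6 + 3,740,000×34.8 = 190,240,000; volume = 5,770,000 m³
After evaporation: salt unchanged = 190,240,000; volume = 5,770,000 − 180,000 = 5,590,000 m³
S = 190,240,000 / 5,590,000 = 34.0322 g/kg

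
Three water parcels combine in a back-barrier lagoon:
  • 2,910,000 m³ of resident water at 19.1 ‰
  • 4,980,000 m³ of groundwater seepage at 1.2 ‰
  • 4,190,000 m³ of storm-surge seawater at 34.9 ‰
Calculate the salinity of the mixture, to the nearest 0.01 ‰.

By conservation of dissolved salt,
salt = 2,910,000×19.1 + 4,980,000×1.2 + 4,190,000×34.9 = 55,581,000 + 5,976,000 + 146,231,000 = 207,788,000
volume = 2,910,000 + 4,980,000 + 4,190,000 = 12,080,000 m³
S = 207,788,000 / 12,080,000 = 17.201 ‰

17.20 ‰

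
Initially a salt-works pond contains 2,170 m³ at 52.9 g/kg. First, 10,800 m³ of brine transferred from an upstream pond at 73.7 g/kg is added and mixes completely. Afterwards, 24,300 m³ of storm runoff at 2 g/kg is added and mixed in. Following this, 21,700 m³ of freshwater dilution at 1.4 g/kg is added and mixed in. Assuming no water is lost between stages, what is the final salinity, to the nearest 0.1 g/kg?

16.8 g/kg

Weighted by volume,
Initial salt = 2,170×52.9 = 114,793
After stage 1: salt = 114,793 + 10,800×73.7 = 910,753; volume = 12,970 m³; S = 70.22 g/kg
After stage 2: salt = 910,753 + 24,300×2 = 959,353; volume = 37,270 m³; S = 25.741 g/kg
After stage 3: salt = 959,353 + 21,700×1.4 = 989,733; volume = 58,970 m³
S = 989,733 / 58,970 = 16.7837 g/kg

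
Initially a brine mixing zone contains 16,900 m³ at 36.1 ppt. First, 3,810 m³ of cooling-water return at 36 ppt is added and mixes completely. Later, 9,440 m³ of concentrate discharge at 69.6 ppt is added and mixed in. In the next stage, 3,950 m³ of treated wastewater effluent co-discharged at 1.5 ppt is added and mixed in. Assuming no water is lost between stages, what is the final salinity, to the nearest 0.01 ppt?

41.35 ppt

Salt balance:
Initial salt = 16,900×36.1 = 610,090
After stage 1: salt = 610,090 + 3,810×36 = 747,250; volume = 20,710 m³; S = 36.082 ppt
After stage 2: salt = 747,250 + 9,440×69.6 = 1,404,274; volume = 30,150 m³; S = 46.576 ppt
After stage 3: salt = 1,404,274 + 3,950×1.5 = 1,410,199; volume = 34,100 m³
S = 1,410,199 / 34,100 = 41.3548 ppt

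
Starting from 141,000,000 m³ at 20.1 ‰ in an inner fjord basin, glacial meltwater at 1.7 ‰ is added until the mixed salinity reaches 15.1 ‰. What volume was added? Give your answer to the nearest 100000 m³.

52600000 m³

Salt balance: 141,000,000×20.1 + V×1.7 = (141,000,000+V)×15.1
2,834,100,000 + 1.7V = 2,129,100,000 + 15.1V
705,000,000 = 13.4V
V = 52,611,940.3 m³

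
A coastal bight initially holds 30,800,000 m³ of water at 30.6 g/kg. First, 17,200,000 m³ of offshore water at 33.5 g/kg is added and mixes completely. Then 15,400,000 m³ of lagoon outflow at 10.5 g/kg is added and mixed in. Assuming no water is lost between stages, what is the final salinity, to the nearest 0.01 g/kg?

Total salt / total volume:
Initial salt = 30,800,000×30.6 = 942,480,000
After stage 1: salt = 942,480,000 + 17,200,000×33.5 = 1,518,680,000; volume = 48,000,000 m³; S = 31.639 g/kg
After stage 2: salt = 1,518,680,000 + 15,400,000×10.5 = 1,680,380,000; volume = 63,400,000 m³
S = 1,680,380,000 / 63,400,000 = 26.5044 g/kg

26.50 g/kg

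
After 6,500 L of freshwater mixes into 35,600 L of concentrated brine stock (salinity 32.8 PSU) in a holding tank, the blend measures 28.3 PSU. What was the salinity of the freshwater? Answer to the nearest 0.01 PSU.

Salt balance: 35,600×32.8 + 6,500×S = 42,100×28.3
1,167,680 + 6,500·S = 1,191,430
S = (1,191,430 − 1,167,680) / 6,500 = 3.6538 PSU

3.65 PSU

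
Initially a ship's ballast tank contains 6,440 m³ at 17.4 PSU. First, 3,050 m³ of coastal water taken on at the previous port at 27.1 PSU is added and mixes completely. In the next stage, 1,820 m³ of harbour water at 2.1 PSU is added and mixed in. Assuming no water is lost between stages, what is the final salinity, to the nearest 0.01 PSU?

Mass of salt is conserved:
Initial salt = 6,440×17.4 = 112,056
After stage 1: salt = 112,056 + 3,050×27.1 = 194,711; volume = 9,490 m³; S = 20.517 PSU
After stage 2: salt = 194,711 + 1,820×2.1 = 198,533; volume = 11,310 m³
S = 198,533 / 11,310 = 17.5538 PSU

17.55 PSU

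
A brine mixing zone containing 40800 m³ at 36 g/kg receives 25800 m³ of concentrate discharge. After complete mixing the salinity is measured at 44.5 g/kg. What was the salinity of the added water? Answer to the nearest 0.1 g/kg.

57.9 g/kg

Salt balance: 40,800×36 + 25,800×S = 66,600×44.5
1,468,800 + 25,800·S = 2,963,700
S = (2,963,700 − 1,468,800) / 25,800 = 57.9419 g/kg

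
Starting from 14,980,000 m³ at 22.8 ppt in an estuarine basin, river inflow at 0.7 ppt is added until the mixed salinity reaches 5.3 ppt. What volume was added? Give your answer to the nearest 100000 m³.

Salt balance: 14,980,000×22.8 + V×0.7 = (14,980,000+V)×5.3
341,544,000 + 0.7V = 79,394,000 + 5.3V
262,150,000 = 4.6V
V = 56,989,130.43 m³

57000000 m³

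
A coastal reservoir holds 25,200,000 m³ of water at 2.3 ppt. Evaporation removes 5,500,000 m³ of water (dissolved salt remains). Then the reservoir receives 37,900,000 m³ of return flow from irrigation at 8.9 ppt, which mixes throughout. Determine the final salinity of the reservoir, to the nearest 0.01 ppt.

After evaporation: salt = 25,200,000×2.3 = 57,960,000; volume = 25,200,000 − 5,500,000 = 19,700,000 m³
After mixing: salt = 57,960,000 + 37,900,000×8.9 = 395,270,000; volume = 19,700,000 + 37,900,000 = 57,600,000 m³
S = 395,270,000 / 57,600,000 = 6.8623 ppt

6.86 ppt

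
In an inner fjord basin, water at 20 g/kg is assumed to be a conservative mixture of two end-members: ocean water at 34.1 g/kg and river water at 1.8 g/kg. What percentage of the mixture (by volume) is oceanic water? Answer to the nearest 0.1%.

56.3%

Let g be the oceanic fraction. Salt balance per unit volume:
g×34.1 + (1−g)×1.8 = 20
g = (20 − 1.8) / (34.1 − 1.8) = 18.2/32.3 = 0.5635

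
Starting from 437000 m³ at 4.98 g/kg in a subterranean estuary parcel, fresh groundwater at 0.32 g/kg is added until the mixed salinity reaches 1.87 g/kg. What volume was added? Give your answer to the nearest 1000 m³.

Salt balance: 437,000×4.98 + V×0.32 = (437,000+V)×1.87
2,176,260 + 0.32V = 817,190 + 1.87V
1,359,070 = 1.55V
V = 876,819.35 m³

877000 m³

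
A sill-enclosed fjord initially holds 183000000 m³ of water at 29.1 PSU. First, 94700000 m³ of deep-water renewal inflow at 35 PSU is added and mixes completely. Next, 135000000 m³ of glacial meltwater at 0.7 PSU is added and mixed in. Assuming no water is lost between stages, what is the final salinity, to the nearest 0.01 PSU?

21.16 PSU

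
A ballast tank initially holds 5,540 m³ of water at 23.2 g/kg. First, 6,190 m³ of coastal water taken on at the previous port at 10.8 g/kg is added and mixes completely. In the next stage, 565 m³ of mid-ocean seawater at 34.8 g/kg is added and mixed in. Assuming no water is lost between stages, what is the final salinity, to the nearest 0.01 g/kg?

17.49 g/kg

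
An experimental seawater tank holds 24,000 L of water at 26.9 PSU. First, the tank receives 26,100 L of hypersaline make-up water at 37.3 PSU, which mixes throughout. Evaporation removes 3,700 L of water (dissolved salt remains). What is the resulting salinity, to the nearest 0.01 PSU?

34.90 PSU

After mixing: salt = 24,000×26.9 + 26,100×37.3 = 1,619,130; volume = 50,100 L
After evaporation: salt unchanged = 1,619,130; volume = 50,100 − 3,700 = 46,400 L
S = 1,619,130 / 46,400 = 34.895 PSU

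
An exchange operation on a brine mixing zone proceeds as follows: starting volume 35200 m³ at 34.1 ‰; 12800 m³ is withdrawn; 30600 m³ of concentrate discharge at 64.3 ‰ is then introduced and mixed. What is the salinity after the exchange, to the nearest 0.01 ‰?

51.54 ‰

Remaining after removal: 22,400 m³ at 34.1 ‰ (salt = 763,840)
After addition: salt = 763,840 + 30,600×64.3 = 2,731,420; volume = 53,000 m³
S = 2,731,420 / 53,000 = 51.5362 ‰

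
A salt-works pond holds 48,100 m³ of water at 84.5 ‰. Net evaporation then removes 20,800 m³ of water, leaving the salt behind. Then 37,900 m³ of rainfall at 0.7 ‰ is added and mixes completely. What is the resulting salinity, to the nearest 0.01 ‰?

62.75 ‰

After evaporation: salt = 48,100×84.5 = 4,064,450; volume = 48,100 − 20,800 = 27,300 m³
After mixing: salt = 4,064,450 + 37,900×0.7 = 4,090,980; volume = 27,300 + 37,900 = 65,200 m³
S = 4,090,980 / 65,200 = 62.7451 ‰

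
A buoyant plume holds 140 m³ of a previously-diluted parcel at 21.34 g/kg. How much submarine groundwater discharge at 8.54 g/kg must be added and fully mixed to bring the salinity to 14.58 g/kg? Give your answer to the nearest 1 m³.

157 m³

Salt balance: 140×21.34 + V×8.54 = (140+V)×14.58
2,987.6 + 8.54V = 2,041.2 + 14.58V
946.4 = 6.04V
V = 156.69 m³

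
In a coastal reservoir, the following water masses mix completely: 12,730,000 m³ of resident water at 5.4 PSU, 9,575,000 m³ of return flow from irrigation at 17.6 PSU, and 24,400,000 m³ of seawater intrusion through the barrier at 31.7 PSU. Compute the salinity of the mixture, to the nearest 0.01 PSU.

Mass of salt is conserved:
salt = 12,730,000×5.4 + 9,575,000×17.6 + 24,400,000×31.7 = 68,742,000 + 168,520,000 + 773,480,000 = 1,010,742,000
volume = 12,730,000 + 9,575,000 + 24,400,000 = 46,705,000 m³
S = 1,010,742,000 / 46,705,000 = 21.641 PSU

21.64 PSU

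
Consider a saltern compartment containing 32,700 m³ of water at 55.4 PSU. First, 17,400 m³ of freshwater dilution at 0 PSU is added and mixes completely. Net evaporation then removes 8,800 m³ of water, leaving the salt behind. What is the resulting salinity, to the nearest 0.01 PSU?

After mixing: salt = 32,700×55.4 + 17,400×0 = 1,811,580; volume = 50,100 m³
After evaporation: salt unchanged = 1,811,580; volume = 50,100 − 8,800 = 41,300 m³
S = 1,811,580 / 41,300 = 43.8639 PSU

43.86 PSU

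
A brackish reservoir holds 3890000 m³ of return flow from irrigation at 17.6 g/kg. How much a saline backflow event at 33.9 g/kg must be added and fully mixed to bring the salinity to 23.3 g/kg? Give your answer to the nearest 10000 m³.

2090000 m³

Salt balance: 3,890,000×17.6 + V×33.9 = (3,890,000+V)×23.3
68,464,000 + 33.9V = 90,637,000 + 23.3V
22,173,000 = 10.6V
V = 2,091,792.45 m³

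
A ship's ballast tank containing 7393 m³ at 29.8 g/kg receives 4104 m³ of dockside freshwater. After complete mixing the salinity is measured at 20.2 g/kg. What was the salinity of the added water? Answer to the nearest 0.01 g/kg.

Salt balance: 7,393×29.8 + 4,104×S = 11,497×20.2
220,311.4 + 4,104·S = 232,239.4
S = (232,239.4 − 220,311.4) / 4,104 = 2.9064 g/kg

2.91 g/kg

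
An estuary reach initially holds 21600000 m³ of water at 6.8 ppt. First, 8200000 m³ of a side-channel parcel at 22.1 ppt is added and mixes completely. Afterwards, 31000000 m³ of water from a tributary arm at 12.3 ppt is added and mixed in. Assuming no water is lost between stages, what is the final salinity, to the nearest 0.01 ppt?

11.67 ppt

Mass of salt is conserved:
Initial salt = 21,600,000×6.8 = 146,880,000
After stage 1: salt = 146,880,000 + 8,200,000×22.1 = 328,100,000; volume = 29,800,000 m³; S = 11.01 ppt
After stage 2: salt = 328,100,000 + 31,000,000×12.3 = 709,400,000; volume = 60,800,000 m³
S = 709,400,000 / 60,800,000 = 11.6678 ppt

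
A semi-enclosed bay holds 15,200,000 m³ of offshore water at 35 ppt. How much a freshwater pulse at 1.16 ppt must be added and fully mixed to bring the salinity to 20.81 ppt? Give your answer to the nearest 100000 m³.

11000000 m³

Salt balance: 15,200,000×35 + V×1.16 = (15,200,000+V)×20.81
532,000,000 + 1.16V = 316,312,000 + 20.81V
215,688,000 = 19.65V
V = 10,976,488.55 m³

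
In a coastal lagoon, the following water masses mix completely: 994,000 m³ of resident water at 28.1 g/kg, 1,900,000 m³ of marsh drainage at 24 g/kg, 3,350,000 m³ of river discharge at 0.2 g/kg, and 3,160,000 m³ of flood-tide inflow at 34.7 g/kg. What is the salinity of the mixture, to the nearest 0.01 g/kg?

19.55 g/kg

Weighted by volume,
salt = 994,000×28.1 + 1,900,000×24 + 3,350,000×0.2 + 3,160,000×34.7 = 27,931,400 + 45,600,000 + 670,000 + 109,652,000 = 183,853,400
volume = 994,000 + 1,900,000 + 3,350,000 + 3,160,000 = 9,404,000 m³
S = 183,853,400 / 9,404,000 = 19.5506 g/kg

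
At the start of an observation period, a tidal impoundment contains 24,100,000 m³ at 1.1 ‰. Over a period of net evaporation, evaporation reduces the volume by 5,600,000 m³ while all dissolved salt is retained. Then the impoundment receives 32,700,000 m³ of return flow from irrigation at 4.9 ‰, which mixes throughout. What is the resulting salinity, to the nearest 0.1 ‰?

After evaporation: salt = 24,100,000×1.1 = 26,510,000; volume = 24,100,000 − 5,600,000 = 18,500,000 m³
After mixing: salt = 26,510,000 + 32,700,000×4.9 = 186,740,000; volume = 18,500,000 + 32,700,000 = 51,200,000 m³
S = 186,740,000 / 51,200,000 = 3.6473 ‰

3.6 ‰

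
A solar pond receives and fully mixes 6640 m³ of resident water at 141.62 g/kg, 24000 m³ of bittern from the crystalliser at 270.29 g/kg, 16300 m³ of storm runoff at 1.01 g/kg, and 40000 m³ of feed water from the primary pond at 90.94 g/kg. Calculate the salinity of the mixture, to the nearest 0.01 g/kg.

Conserving salt mass:
salt = 6,640×141.62 + 24,000×270.29 + 16,300×1.01 + 40,000×90.94 = 940,356.8 + 6,486,960 + 16,463 + 3,637,600 = 11,081,379.8
volume = 6,640 + 24,000 + 16,300 + 40,000 = 86,940 m³
S = 11,081,379.8 / 86,940 = 127.4601 g/kg

127.46 g/kg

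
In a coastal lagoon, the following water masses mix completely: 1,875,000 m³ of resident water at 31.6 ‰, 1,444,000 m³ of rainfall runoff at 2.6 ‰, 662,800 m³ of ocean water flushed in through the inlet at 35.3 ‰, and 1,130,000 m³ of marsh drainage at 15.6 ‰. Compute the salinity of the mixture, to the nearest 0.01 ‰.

Conserving salt mass:
salt = 1,875,000×31.6 + 1,444,000×2.6 + 662,800×35.3 + 1,130,000×15.6 = 59,250,000 + 3,754,400 + 23,396,840 + 17,628,000 = 104,029,240
volume = 1,875,000 + 1,444,000 + 662,800 + 1,130,000 = 5,111,800 m³
S = 104,029,240 / 5,111,800 = 20.3508 ‰

20.35 ‰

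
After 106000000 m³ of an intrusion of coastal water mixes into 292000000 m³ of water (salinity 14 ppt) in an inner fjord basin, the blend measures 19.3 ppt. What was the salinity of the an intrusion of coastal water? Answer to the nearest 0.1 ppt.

33.9 ppt

Salt balance: 292,000,000×14 + 106,000,000×S = 398,000,000×19.3
4,088,000,000 + 106,000,000·S = 7,681,400,000
S = (7,681,400,000 − 4,088,000,000) / 106,000,000 = 33.9 ppt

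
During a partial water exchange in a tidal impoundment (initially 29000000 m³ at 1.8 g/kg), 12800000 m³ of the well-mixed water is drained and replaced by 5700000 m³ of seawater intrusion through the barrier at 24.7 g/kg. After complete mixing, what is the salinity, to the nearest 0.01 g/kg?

7.76 g/kg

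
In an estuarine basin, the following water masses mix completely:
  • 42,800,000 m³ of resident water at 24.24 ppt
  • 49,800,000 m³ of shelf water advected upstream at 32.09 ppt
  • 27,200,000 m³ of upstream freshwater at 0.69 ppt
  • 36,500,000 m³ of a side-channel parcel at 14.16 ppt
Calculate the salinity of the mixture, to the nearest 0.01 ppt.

Conserving salt mass:
salt = 42,800,000×24.24 + 49,800,000×32.09 + 27,200,000×0.69 + 36,500,000×14.16 = 1,037,472,000 + 1,598,082,000 + 18,768,000 + 516,840,000 = 3,171,162,000
volume = 42,800,000 + 49,800,000 + 27,200,000 + 36,500,000 = 156,300,000 m³
S = 3,171,162,000 / 156,300,000 = 20.2889 ppt

20.29 ppt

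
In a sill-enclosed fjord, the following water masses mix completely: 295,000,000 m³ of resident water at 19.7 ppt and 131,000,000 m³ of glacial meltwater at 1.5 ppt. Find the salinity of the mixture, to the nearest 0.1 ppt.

14.1 ppt

By conservation of dissolved salt,
salt = 295,000,000×19.7 + 131,000,000×1.5 = 5,811,500,000 + 196,500,000 = 6,008,000,000
volume = 295,000,000 + 131,000,000 = 426,000,000 m³
S = 6,008,000,000 / 426,000,000 = 14.103 ppt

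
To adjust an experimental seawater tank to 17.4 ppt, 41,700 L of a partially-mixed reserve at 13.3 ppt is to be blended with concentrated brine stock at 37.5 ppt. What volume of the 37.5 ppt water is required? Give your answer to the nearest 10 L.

Salt balance: 41,700×13.3 + V×37.5 = (41,700+V)×17.4
554,610 + 37.5V = 725,580 + 17.4V
170,970 = 20.1V
V = 8,505.97 L

8510 L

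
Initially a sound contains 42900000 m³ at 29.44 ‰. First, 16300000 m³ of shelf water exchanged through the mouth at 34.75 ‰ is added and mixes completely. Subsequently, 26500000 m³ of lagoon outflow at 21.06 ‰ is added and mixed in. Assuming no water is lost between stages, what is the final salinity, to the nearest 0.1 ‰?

27.9 ‰

Mass of salt is conserved:
Initial salt = 42,900,000×29.44 = 1,262,976,000
After stage 1: salt = 1,262,976,000 + 16,300,000×34.75 = 1,829,401,000; volume = 59,200,000 m³; S = 30.902 ‰
After stage 2: salt = 1,829,401,000 + 26,500,000×21.06 = 2,387,491,000; volume = 85,700,000 m³
S = 2,387,491,000 / 85,700,000 = 27.8587 ‰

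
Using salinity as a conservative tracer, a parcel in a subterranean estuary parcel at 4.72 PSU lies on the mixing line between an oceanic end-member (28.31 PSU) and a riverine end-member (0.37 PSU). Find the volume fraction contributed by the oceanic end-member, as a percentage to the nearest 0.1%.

15.6%

Let g be the oceanic fraction. Salt balance per unit volume:
g×28.31 + (1−g)×0.37 = 4.72
g = (4.72 − 0.37) / (28.31 − 0.37) = 4.35/27.94 = 0.1557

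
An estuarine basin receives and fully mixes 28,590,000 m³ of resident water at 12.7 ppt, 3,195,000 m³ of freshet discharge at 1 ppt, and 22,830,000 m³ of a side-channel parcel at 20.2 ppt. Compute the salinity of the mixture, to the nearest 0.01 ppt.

15.15 ppt

By conservation of dissolved salt,
salt = 28,590,000×12.7 + 3,195,000×1 + 22,830,000×20.2 = 363,093,000 + 3,195,000 + 461,166,000 = 827,454,000
volume = 28,590,000 + 3,195,000 + 22,830,000 = 54,615,000 m³
S = 827,454,000 / 54,615,000 = 15.1507 ppt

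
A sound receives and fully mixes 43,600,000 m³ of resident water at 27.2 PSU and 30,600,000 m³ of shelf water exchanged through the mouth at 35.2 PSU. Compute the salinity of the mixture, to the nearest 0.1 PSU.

Weighted by volume,
salt = 43,600,000×27.2 + 30,600,000×35.2 = 1,185,920,000 + 1,077,120,000 = 2,263,040,000
volume = 43,600,000 + 30,600,000 = 74,200,000 m³
S = 2,263,040,000 / 74,200,000 = 30.499 PSU

30.5 PSU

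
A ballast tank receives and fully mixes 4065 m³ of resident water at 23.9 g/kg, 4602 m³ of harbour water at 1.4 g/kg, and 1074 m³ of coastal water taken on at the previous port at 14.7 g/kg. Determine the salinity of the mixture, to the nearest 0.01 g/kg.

Total salt / total volume:
salt = 4,065×23.9 + 4,602×1.4 + 1,074×14.7 = 97,153.5 + 6,442.8 + 15,787.8 = 119,384.1
volume = 4,065 + 4,602 + 1,074 = 9,741 m³
S = 119,384.1 / 9,741 = 12.2558 g/kg

12.26 g/kg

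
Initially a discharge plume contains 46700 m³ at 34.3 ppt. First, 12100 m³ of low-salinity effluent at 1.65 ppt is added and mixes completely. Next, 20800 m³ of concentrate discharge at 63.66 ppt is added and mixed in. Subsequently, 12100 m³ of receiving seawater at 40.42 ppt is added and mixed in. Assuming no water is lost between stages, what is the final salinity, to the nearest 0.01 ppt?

37.46 ppt

Conserving salt mass:
Initial salt = 46,700×34.3 = 1,601,810
After stage 1: salt = 1,601,810 + 12,100×1.65 = 1,621,775; volume = 58,800 m³; S = 27.581 ppt
After stage 2: salt = 1,621,775 + 20,800×63.66 = 2,945,903; volume = 79,600 m³; S = 37.009 ppt
After stage 3: salt = 2,945,903 + 12,100×40.42 = 3,434,985; volume = 91,700 m³
S = 3,434,985 / 91,700 = 37.4589 ppt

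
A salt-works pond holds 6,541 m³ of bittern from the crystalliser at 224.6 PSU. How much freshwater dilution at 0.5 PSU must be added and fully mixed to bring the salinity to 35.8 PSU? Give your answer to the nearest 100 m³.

Salt balance: 6,541×224.6 + V×0.5 = (6,541+V)×35.8
1,469,108.6 + 0.5V = 234,167.8 + 35.8V
1,234,940.8 = 35.3V
V = 34,984.16 m³

35000 m³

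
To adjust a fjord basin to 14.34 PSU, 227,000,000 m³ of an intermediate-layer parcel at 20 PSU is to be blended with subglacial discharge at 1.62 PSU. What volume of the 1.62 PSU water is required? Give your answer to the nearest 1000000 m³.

Salt balance: 227,000,000×20 + V×1.62 = (227,000,000+V)×14.34
4,540,000,000 + 1.62V = 3,255,180,000 + 14.34V
1,284,820,000 = 12.72V
V = 101,007,861.64 m³

101000000 m³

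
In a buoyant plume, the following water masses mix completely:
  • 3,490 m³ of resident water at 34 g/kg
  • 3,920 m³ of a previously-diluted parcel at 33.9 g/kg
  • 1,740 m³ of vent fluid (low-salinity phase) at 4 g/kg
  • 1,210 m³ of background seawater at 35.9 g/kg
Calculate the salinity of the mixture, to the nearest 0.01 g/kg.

29.15 g/kg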